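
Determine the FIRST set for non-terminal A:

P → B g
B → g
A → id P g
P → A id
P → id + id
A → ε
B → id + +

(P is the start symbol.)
From A → id P g:
  - id is a terminal: add 'id' and stop
From A → ε:
  - ε-production, so ε ∈ FIRST(A)

Collecting: FIRST(A) = { 'id', ε }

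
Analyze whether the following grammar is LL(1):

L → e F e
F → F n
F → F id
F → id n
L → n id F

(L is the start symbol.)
No. Predict set conflict for F: { 'id' }

A grammar is LL(1) if for each non-terminal N with multiple productions, the predict sets of those productions are pairwise disjoint, where PREDICT(N → α) = (FIRST(α) \ {ε}) ∪ (FOLLOW(N) if α ⇒* ε).

Relevant sets:
  FIRST(F) = { 'id' }

For L:
  PREDICT(L → e F e) = { 'e' }
  PREDICT(L → n id F) = { 'n' }
For F:
  PREDICT(F → F n) = { 'id' }
  PREDICT(F → F id) = { 'id' }
  PREDICT(F → id n) = { 'id' }

Conflict found: Predict set conflict for F: { 'id' }
The grammar is NOT LL(1).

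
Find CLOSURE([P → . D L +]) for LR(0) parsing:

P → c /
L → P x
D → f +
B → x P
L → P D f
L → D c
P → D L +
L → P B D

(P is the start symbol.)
Start with: [P → . D L +]
  [P → . D L +] has the dot before D: add [D → . f +]
No further items can be added.

CLOSURE = { [D → . f +], [P → . D L +] }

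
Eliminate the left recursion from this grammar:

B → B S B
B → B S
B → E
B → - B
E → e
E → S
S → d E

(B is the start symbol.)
B → E B'
B → - B B'
B' → S B B'
B' → S B'
B' → ε
E → e
E → S
S → d E

B is directly left-recursive. The standard transformation for
  A → A α₁ | ... | A α_m | β₁ | ... | β_n
is
  A  → β₁ A' | ... | β_n A'
  A' → α₁ A' | ... | α_m A' | ε

B → E becomes B → E B'
B → - B becomes B → - B B'
B → B S B becomes B' → S B B'
B → B S becomes B' → S B'
Add B' → ε

Productions for other non-terminals are unchanged:
  E → e
  E → S
  S → d E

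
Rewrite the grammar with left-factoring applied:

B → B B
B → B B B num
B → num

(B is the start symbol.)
Left-factoring transforms A → αβ₁ | αβ₂ into A → αA' and A' → β₁ | β₂
(α is the longest common prefix among the alternatives). Repeat until
no nonterminal has two alternatives with a common prefix.

Round 1: B has alternatives sharing prefix 'B B'. Introduce B': B → B B B'
  Add: B' → ε
  Add: B' → B num

No remaining common prefixes — done.

Resulting grammar:
B → B B B'
B' → ε
B' → B num
B → num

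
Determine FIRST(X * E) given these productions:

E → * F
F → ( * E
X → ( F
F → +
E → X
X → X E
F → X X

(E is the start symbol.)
{ '(' }

FIRST sets of the non-terminals involved (from the grammar, by fixed-point iteration):
  FIRST(X) = { '(' }

To compute FIRST(X * E), process the symbols left to right:
Symbol X is a non-terminal. Add FIRST(X) \ {ε} = { '(' }
X is not nullable (ε ∉ FIRST(X)), so stop here.
FIRST(X * E) = { '(' }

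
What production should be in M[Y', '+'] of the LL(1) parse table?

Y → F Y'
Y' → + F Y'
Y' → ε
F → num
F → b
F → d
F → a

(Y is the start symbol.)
To find M[Y', '+'], we find productions for Y' where '+' is in the predict set (PREDICT(N → α) = (FIRST(α) \ {ε}) ∪ (FOLLOW(N) if α ⇒* ε)).

Relevant sets:
  FOLLOW(Y') = { $ }

Y' → + F Y': PREDICT = { '+' }
  '+' is in predict set, so this production goes in M[Y', '+']
Y' → ε: PREDICT = { $ }

M[Y', '+'] = Y' → + F Y'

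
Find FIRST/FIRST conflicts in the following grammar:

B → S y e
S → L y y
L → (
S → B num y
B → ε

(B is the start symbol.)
A FIRST/FIRST conflict occurs when two productions N → α and N → β for the same non-terminal have FIRST(α) ∩ FIRST(β) ≠ ∅ (with ε ∈ FIRST of a nullable right-hand side, so two nullable alternatives also conflict).

FIRST sets of the non-terminals at (or reachable through a nullable prefix from) the front of some alternative:
  FIRST(S) = { '(', 'num' }
  FIRST(L) = { '(' }
  FIRST(B) = { '(', 'num', ε }

Productions for B:
  B → S y e: FIRST = { '(', 'num' }
  B → ε: FIRST = { ε }
Productions for S:
  S → L y y: FIRST = { '(' }
  S → B num y: FIRST = { '(', 'num' }
L has only one production, so no FIRST/FIRST conflict is possible there.

Conflict for S: S → L y y and S → B num y
  Overlap: { '(' }

Answer: Yes. S → L y y / S → B num y on { '(' }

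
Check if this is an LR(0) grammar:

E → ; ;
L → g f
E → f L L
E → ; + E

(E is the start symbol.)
Augment with E' → E and build the canonical LR(0) collection (I0 = CLOSURE({[E' → . E]}), then GOTO on every symbol after a dot until no new states appear). It has 11 states:
  I0: { [E → . ; + E], [E → . ; ;], [E → . f L L], [E' → . E] }  — shift
  I1: { [E → ; . + E], [E → ; . ;] }  — shift
  I2: { [E' → E .] }  — accept
  I3: { [E → f . L L], [L → . g f] }  — shift
  I4: { [E → f L . L], [L → . g f] }  — shift
  I5: { [L → g . f] }  — shift
  I6: { [L → g f .] }  — reduce
  I7: { [E → f L L .] }  — reduce
  I8: { [E → . ; + E], [E → . ; ;], [E → . f L L], [E → ; + . E] }  — shift
  I9: { [E → ; ; .] }  — reduce
  I10: { [E → ; + E .] }  — reduce

Every state is either a pure shift/goto state or contains exactly one complete item and nothing to shift — no conflicts. The grammar is LR(0).

Answer: Yes, the grammar is LR(0)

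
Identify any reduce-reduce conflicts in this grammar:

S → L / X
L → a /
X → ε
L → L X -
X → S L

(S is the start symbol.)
Yes — I9: [X → .] vs [X → S L .]

A reduce-reduce conflict occurs when an LR(0) state has two complete items [A → α .] and [B → β .] — both call for a reduction, and with no lookahead the parser cannot choose between them.

Augment with S' → S and build the canonical LR(0) collection (I0 = CLOSURE({[S' → . S]}), then GOTO on every symbol after a dot until no new states appear). It has 11 states:
  I0: { [L → . L X -], [L → . a /], [S → . L / X], [S' → . S] }  — shift
  I1: { [L → . L X -], [L → . a /], [L → L . X -], [S → . L / X], [S → L . / X], [X → . S L], [X → .] }  — shift, reduce
  I2: { [S' → S .] }  — accept
  I3: { [L → a . /] }  — shift
  I4: { [L → a / .] }  — reduce
  I5: { [L → . L X -], [L → . a /], [S → . L / X], [S → L / . X], [X → . S L], [X → .] }  — shift, reduce
  I6: { [L → . L X -], [L → . a /], [X → S . L] }  — shift
  I7: { [L → L X . -] }  — shift
  I8: { [L → L X - .] }  — reduce
  I9: { [L → . L X -], [L → . a /], [L → L . X -], [S → . L / X], [X → . S L], [X → .], [X → S L .] }  — shift, 2 reduces
  I10: { [S → L / X .] }  — reduce

I9 contains complete items [X → .], [X → S L .] — reduce-reduce conflict.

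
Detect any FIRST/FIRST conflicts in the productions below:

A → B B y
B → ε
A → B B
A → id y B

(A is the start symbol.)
FIRST sets of the non-terminals at (or reachable through a nullable prefix from) the front of some alternative:
  FIRST(B) = { ε }

Productions for A:
  A → B B y: FIRST = { 'y' }
  A → B B: FIRST = { ε }
  A → id y B: FIRST = { 'id' }
B has only one production, so no FIRST/FIRST conflict is possible there.

All alternatives of each non-terminal have pairwise disjoint FIRST sets.

Answer: No FIRST/FIRST conflicts.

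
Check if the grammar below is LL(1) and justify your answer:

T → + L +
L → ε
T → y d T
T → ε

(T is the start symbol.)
Yes, the grammar is LL(1).

A grammar is LL(1) if for each non-terminal N with multiple productions, the predict sets of those productions are pairwise disjoint, where PREDICT(N → α) = (FIRST(α) \ {ε}) ∪ (FOLLOW(N) if α ⇒* ε).

Relevant sets:
  FOLLOW(T) = { $ }

For T:
  PREDICT(T → '+' L '+') = { '+' }
  PREDICT(T → y d T) = { 'y' }
  PREDICT(T → ε) = { $ }
L has a single production, so nothing to check there.

All predict sets are disjoint. The grammar IS LL(1).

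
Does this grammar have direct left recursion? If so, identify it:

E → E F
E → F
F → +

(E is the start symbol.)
Yes, E is left-recursive

E → E F: LEFT RECURSIVE (starts with E)
E → F: starts with F
F → +: starts with '+'

The grammar has direct left recursion on: E.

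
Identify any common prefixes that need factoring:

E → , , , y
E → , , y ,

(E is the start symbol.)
Left-factoring is needed when two productions for the same non-terminal
share a common prefix on the right-hand side.

Productions for E:
  E → , , , y
  E → , , y ,

Found common prefix ', ,' in productions for E

Answer: Yes, E has productions with common prefix ', ,'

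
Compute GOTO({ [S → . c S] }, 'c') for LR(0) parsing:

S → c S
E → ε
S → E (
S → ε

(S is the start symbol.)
GOTO(I, 'c') = CLOSURE({ [A → αX.β] : [A → α.Xβ] ∈ I, X = 'c' })

Items with dot before 'c', with the dot advanced:
  [S → . c S] → [S → c . S]
Closure of the advanced items:
  [S → c . S] has the dot before S: add [S → . c S], [S → . E (], [S → .]
  [S → . E (] has the dot before E: add [E → .]

GOTO = { [E → .], [S → . E (], [S → . c S], [S → .], [S → c . S] }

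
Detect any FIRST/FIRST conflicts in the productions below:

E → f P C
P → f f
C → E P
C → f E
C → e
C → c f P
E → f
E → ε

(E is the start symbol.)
Yes. E → f P C / E → f on { 'f' }; C → E P / C → f E on { 'f' }

A FIRST/FIRST conflict occurs when two productions N → α and N → β for the same non-terminal have FIRST(α) ∩ FIRST(β) ≠ ∅ (with ε ∈ FIRST of a nullable right-hand side, so two nullable alternatives also conflict).

FIRST sets of the non-terminals at (or reachable through a nullable prefix from) the front of some alternative:
  FIRST(E) = { 'f', ε }
  FIRST(P) = { 'f' }

Productions for E:
  E → f P C: FIRST = { 'f' }
  E → f: FIRST = { 'f' }
  E → ε: FIRST = { ε }
Productions for C:
  C → E P: FIRST = { 'f' }
  C → f E: FIRST = { 'f' }
  C → e: FIRST = { 'e' }
  C → c f P: FIRST = { 'c' }
P has only one production, so no FIRST/FIRST conflict is possible there.

Conflict for E: E → f P C and E → f
  Overlap: { 'f' }
Conflict for C: C → E P and C → f E
  Overlap: { 'f' }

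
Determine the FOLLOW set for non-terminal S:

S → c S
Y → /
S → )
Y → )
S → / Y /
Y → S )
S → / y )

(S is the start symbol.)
{ $, ')' }

S is the start symbol, so $ ∈ FOLLOW(S).
In S → c S: S is at the end; this adds FOLLOW(S) to itself — nothing new
In Y → S ): S is followed by ')', add FIRST(')') \ {ε} = { ')' }

Taking the union: FOLLOW(S) = { $, ')' }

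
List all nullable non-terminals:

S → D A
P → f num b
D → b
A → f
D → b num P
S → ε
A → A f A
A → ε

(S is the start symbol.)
ε-productions: S → ε, A → ε
So S, A are immediately nullable.
No further non-terminal can be added: every production for the remaining non-terminals contains a terminal or a non-nullable non-terminal.
Nullable = { 'A', 'S' }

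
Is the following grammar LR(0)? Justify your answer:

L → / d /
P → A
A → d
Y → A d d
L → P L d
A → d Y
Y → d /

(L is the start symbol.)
No. Shift-reduce conflict between [A → d .] and [A → . d]

A grammar is LR(0) if no state in the canonical LR(0) collection has:
  - both a shift item (dot before a terminal) and a complete item (shift-reduce conflict), or
  - two or more complete items (reduce-reduce conflict; the accept item [L' → L .] counts as a complete item here).

Augment with L' → L and build the canonical LR(0) collection (I0 = CLOSURE({[L' → . L]}), then GOTO on every symbol after a dot until no new states appear). It has 16 states:
  I0: { [A → . d Y], [A → . d], [L → . / d /], [L → . P L d], [L' → . L], [P → . A] }  — shift
  I1: { [L → / . d /] }  — shift
  I2: { [P → A .] }  — reduce
  I3: { [L' → L .] }  — accept
  I4: { [A → . d Y], [A → . d], [L → . / d /], [L → . P L d], [L → P . L d], [P → . A] }  — shift
  I5: { [A → . d Y], [A → . d], [A → d . Y], [A → d .], [Y → . A d d], [Y → . d /] }  — shift, reduce
  I6: { [Y → A . d d] }  — shift
  I7: { [A → d Y .] }  — reduce
  I8: { [A → . d Y], [A → . d], [A → d . Y], [A → d .], [Y → . A d d], [Y → . d /], [Y → d . /] }  — shift, reduce
  I9: { [Y → d / .] }  — reduce
  I10: { [Y → A d . d] }  — shift
  I11: { [Y → A d d .] }  — reduce
  I12: { [L → P L . d] }  — shift
  I13: { [L → P L d .] }  — reduce
  I14: { [L → / d . /] }  — shift
  I15: { [L → / d / .] }  — reduce

Conflict in state I5:
  Shift-reduce conflict between [A → d .] and [A → . d]
So the grammar is NOT LR(0).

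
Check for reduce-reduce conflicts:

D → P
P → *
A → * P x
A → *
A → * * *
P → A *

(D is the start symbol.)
Augment with D' → D and build the canonical LR(0) collection (I0 = CLOSURE({[D' → . D]}), then GOTO on every symbol after a dot until no new states appear). It has 10 states:
  I0: { [A → . * * *], [A → . * P x], [A → . *], [D → . P], [D' → . D], [P → . *], [P → . A *] }  — shift
  I1: { [A → * . * *], [A → * . P x], [A → * .], [A → . * * *], [A → . * P x], [A → . *], [P → * .], [P → . *], [P → . A *] }  — shift, 2 reduces
  I2: { [P → A . *] }  — shift
  I3: { [D' → D .] }  — accept
  I4: { [D → P .] }  — reduce
  I5: { [P → A * .] }  — reduce
  I6: { [A → * * . *], [A → * . * *], [A → * . P x], [A → * .], [A → . * * *], [A → . * P x], [A → . *], [P → * .], [P → . *], [P → . A *] }  — shift, 2 reduces
  I7: { [A → * P . x] }  — shift
  I8: { [A → * P x .] }  — reduce
  I9: { [A → * * * .], [A → * * . *], [A → * . * *], [A → * . P x], [A → * .], [A → . * * *], [A → . * P x], [A → . *], [P → * .], [P → . *], [P → . A *] }  — shift, 3 reduces

I1 contains complete items [A → * .], [P → * .] — reduce-reduce conflict.
I6 contains complete items [A → * .], [P → * .] — reduce-reduce conflict.
I9 contains complete items [A → * .], [A → * * * .], [P → * .] — reduce-reduce conflict.

Answer: Yes — I1: [A → * .] vs [P → * .]; I6: [A → * .] vs [P → * .]; I9: [A → * .] vs [A → * * * .]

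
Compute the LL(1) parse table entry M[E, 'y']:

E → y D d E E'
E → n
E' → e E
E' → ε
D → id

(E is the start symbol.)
To find M[E, 'y'], we find productions for E where 'y' is in the predict set (PREDICT(N → α) = (FIRST(α) \ {ε}) ∪ (FOLLOW(N) if α ⇒* ε)).

E → y D d E E': PREDICT = { 'y' }
  'y' is in predict set, so this production goes in M[E, 'y']
E → n: PREDICT = { 'n' }

M[E, 'y'] = E → y D d E E'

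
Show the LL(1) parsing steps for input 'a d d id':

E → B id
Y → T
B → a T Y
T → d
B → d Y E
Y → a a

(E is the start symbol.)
LL(1) parsing maintains a stack (initially the start symbol over $) and the input. At each step: if the stack top is a terminal, match it against the current input token; if it is a non-terminal N, replace it with the RHS of M[N, lookahead] (the unique production whose predict set contains the lookahead).

Stack is shown with the top on the left.

Stack       Input       Action
------------------------------
E $         a d d id $  output E → B id
B id $      a d d id $  output B → a T Y
a T Y id $  a d d id $  match 'a'
T Y id $    d d id $    output T → d
d Y id $    d d id $    match 'd'
Y id $      d id $      output Y → T
T id $      d id $      output T → d
d id $      d id $      match 'd'
id $        id $        match 'id'
$           $           accept

The string is accepted.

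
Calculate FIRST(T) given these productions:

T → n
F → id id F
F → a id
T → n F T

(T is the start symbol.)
From T → n:
  - n is a terminal: add 'n' and stop
From T → n F T:
  - n is a terminal: add 'n' and stop

Collecting: FIRST(T) = { 'n' }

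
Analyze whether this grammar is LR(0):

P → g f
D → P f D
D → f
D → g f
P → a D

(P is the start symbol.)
A grammar is LR(0) if no state in the canonical LR(0) collection has:
  - both a shift item (dot before a terminal) and a complete item (shift-reduce conflict), or
  - two or more complete items (reduce-reduce conflict; the accept item [P' → P .] counts as a complete item here).

Augment with P' → P and build the canonical LR(0) collection (I0 = CLOSURE({[P' → . P]}), then GOTO on every symbol after a dot until no new states appear). It has 12 states:
  I0: { [P → . a D], [P → . g f], [P' → . P] }  — shift
  I1: { [P' → P .] }  — accept
  I2: { [D → . P f D], [D → . f], [D → . g f], [P → . a D], [P → . g f], [P → a . D] }  — shift
  I3: { [P → g . f] }  — shift
  I4: { [P → g f .] }  — reduce
  I5: { [P → a D .] }  — reduce
  I6: { [D → P . f D] }  — shift
  I7: { [D → f .] }  — reduce
  I8: { [D → g . f], [P → g . f] }  — shift
  I9: { [D → g f .], [P → g f .] }  — 2 reduces
  I10: { [D → . P f D], [D → . f], [D → . g f], [D → P f . D], [P → . a D], [P → . g f] }  — shift
  I11: { [D → P f D .] }  — reduce

Conflict in state I9:
  Reduce-reduce conflict: [D → g f .] and [P → g f .]
So the grammar is NOT LR(0).

Answer: No. Reduce-reduce conflict: [D → g f .] and [P → g f .]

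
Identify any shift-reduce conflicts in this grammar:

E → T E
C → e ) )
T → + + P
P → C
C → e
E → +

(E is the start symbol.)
Augment with E' → E and build the canonical LR(0) collection (I0 = CLOSURE({[E' → . E]}), then GOTO on every symbol after a dot until no new states appear). It has 11 states:
  I0: { [E → . +], [E → . T E], [E' → . E], [T → . + + P] }  — shift
  I1: { [E → + .], [T → + . + P] }  — shift, reduce
  I2: { [E' → E .] }  — accept
  I3: { [E → . +], [E → . T E], [E → T . E], [T → . + + P] }  — shift
  I4: { [E → T E .] }  — reduce
  I5: { [C → . e ) )], [C → . e], [P → . C], [T → + + . P] }  — shift
  I6: { [P → C .] }  — reduce
  I7: { [T → + + P .] }  — reduce
  I8: { [C → e . ) )], [C → e .] }  — shift, reduce
  I9: { [C → e ) . )] }  — shift
  I10: { [C → e ) ) .] }  — reduce

I1 contains reduce item [E → + .] and shift item [T → + . + P] — shift-reduce conflict.
I8 contains reduce item [C → e .] and shift item [C → e . ) )] — shift-reduce conflict.

Answer: Yes — I1: [E → + .] vs [T → + . + P]; I8: [C → e .] vs [C → e . ) )]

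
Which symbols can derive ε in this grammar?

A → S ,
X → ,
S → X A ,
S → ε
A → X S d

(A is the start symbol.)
{ 'S' }

A non-terminal is nullable if it can derive ε (the empty string): either it has an ε-production, or it has a production whose right-hand side consists entirely of nullable non-terminals.

ε-productions: S → ε
So S is immediately nullable.
No further non-terminal can be added: every production for the remaining non-terminals contains a terminal or a non-nullable non-terminal.
Nullable = { 'S' }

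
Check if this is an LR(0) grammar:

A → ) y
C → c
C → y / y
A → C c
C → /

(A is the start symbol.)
A grammar is LR(0) if no state in the canonical LR(0) collection has:
  - both a shift item (dot before a terminal) and a complete item (shift-reduce conflict), or
  - two or more complete items (reduce-reduce conflict; the accept item [A' → A .] counts as a complete item here).

Augment with A' → A and build the canonical LR(0) collection (I0 = CLOSURE({[A' → . A]}), then GOTO on every symbol after a dot until no new states appear). It has 11 states:
  I0: { [A → . ) y], [A → . C c], [A' → . A], [C → . /], [C → . c], [C → . y / y] }  — shift
  I1: { [A → ) . y] }  — shift
  I2: { [C → / .] }  — reduce
  I3: { [A' → A .] }  — accept
  I4: { [A → C . c] }  — shift
  I5: { [C → c .] }  — reduce
  I6: { [C → y . / y] }  — shift
  I7: { [C → y / . y] }  — shift
  I8: { [C → y / y .] }  — reduce
  I9: { [A → C c .] }  — reduce
  I10: { [A → ) y .] }  — reduce

Every state is either a pure shift/goto state or contains exactly one complete item and nothing to shift — no conflicts. The grammar is LR(0).

Answer: Yes, the grammar is LR(0)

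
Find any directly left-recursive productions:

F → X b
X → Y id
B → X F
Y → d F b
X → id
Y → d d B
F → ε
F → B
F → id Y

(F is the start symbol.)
No direct left recursion

F → X b: starts with X
X → Y id: starts with Y
B → X F: starts with X
Y → d F b: starts with d
X → id: starts with id
Y → d d B: starts with d
F → ε: starts with ε
F → B: starts with B
F → id Y: starts with id

No direct left recursion found.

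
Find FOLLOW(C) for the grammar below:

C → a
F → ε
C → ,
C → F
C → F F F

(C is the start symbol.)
{ $ }

To compute FOLLOW(C), find every occurrence of C on a right-hand side N → α C β: add FIRST(β) \ {ε}, and if β is empty or nullable also add FOLLOW(N). Iterate to a fixed point.

C is the start symbol, so $ ∈ FOLLOW(C).
C does not occur on any right-hand side.

Taking the union: FOLLOW(C) = { $ }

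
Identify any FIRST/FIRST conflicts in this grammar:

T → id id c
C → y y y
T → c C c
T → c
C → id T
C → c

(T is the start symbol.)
A FIRST/FIRST conflict occurs when two productions N → α and N → β for the same non-terminal have FIRST(α) ∩ FIRST(β) ≠ ∅ (with ε ∈ FIRST of a nullable right-hand side, so two nullable alternatives also conflict).

Productions for T:
  T → id id c: FIRST = { 'id' }
  T → c C c: FIRST = { 'c' }
  T → c: FIRST = { 'c' }
Productions for C:
  C → y y y: FIRST = { 'y' }
  C → id T: FIRST = { 'id' }
  C → c: FIRST = { 'c' }

Conflict for T: T → c C c and T → c
  Overlap: { 'c' }

Answer: Yes. T → c C c / T → c on { 'c' }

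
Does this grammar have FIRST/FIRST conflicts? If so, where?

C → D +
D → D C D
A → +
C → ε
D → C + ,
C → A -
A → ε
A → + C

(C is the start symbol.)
Yes. C → D '+' / C → A '-' on { '+', '-' }; D → D C D / D → C '+' ',' on { '+', '-' }; A → '+' / A → '+' C on { '+' }

FIRST sets of the non-terminals at (or reachable through a nullable prefix from) the front of some alternative:
  FIRST(D) = { '+', '-' }
  FIRST(A) = { '+', ε }
  FIRST(C) = { '+', '-', ε }

Productions for C:
  C → D +: FIRST = { '+', '-' }
  C → ε: FIRST = { ε }
  C → A -: FIRST = { '+', '-' }
Productions for D:
  D → D C D: FIRST = { '+', '-' }
  D → C + ,: FIRST = { '+', '-' }
Productions for A:
  A → +: FIRST = { '+' }
  A → ε: FIRST = { ε }
  A → + C: FIRST = { '+' }

Conflict for C: C → D + and C → A -
  Overlap: { '+', '-' }
Conflict for D: D → D C D and D → C + ,
  Overlap: { '+', '-' }
Conflict for A: A → + and A → + C
  Overlap: { '+' }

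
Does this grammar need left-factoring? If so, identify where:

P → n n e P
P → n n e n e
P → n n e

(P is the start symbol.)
Yes, P has productions with common prefix 'n n e'

Left-factoring is needed when two productions for the same non-terminal
share a common prefix on the right-hand side.

Productions for P:
  P → n n e P
  P → n n e n e
  P → n n e

Found common prefix 'n n e' in productions for P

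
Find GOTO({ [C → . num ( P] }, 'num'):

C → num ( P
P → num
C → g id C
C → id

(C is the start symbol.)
{ [C → num . ( P] }

GOTO(I, 'num') = CLOSURE({ [A → αX.β] : [A → α.Xβ] ∈ I, X = 'num' })

Items with dot before 'num', with the dot advanced:
  [C → . num ( P] → [C → num . ( P]
Closure adds nothing (no advanced item has the dot before a non-terminal).

GOTO = { [C → num . ( P] }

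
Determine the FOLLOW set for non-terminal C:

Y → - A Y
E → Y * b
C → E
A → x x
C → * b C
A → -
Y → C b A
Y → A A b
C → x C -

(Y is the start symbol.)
{ '-', 'b' }

To compute FOLLOW(C), find every occurrence of C on a right-hand side N → α C β: add FIRST(β) \ {ε}, and if β is empty or nullable also add FOLLOW(N). Iterate to a fixed point.

In C → * b C: C is at the end; this adds FOLLOW(C) to itself — nothing new
In Y → C b A: C is followed by b A, add FIRST(b A) \ {ε} = { 'b' }
In C → x C -: C is followed by '-', add FIRST('-') \ {ε} = { '-' }

Taking the union: FOLLOW(C) = { '-', 'b' }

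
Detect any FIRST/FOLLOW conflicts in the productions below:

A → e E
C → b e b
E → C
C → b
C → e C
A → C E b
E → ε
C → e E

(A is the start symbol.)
Nullable non-terminals: E.
FIRST sets used below: FIRST(C) = { 'b', 'e' }

E: nullable alternative(s) E → ε; FOLLOW(E) = { $, 'b', 'e' }
  E → C: FIRST \ {ε} = { 'b', 'e' } — overlaps FOLLOW(E) on { 'b', 'e' }: CONFLICT
  E → ε: FIRST \ {ε} = { } — this is the only nullable alternative, skip

A, C have no nullable alternative, so no FIRST/FOLLOW check is needed there.

So the grammar has 1 FIRST/FOLLOW conflict (marked CONFLICT above).

Answer: Yes. E → C with FOLLOW(E) on { 'b', 'e' }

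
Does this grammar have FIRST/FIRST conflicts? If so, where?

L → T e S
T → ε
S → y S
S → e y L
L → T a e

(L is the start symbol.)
No FIRST/FIRST conflicts.

FIRST sets of the non-terminals at (or reachable through a nullable prefix from) the front of some alternative:
  FIRST(T) = { ε }

Productions for L:
  L → T e S: FIRST = { 'e' }
  L → T a e: FIRST = { 'a' }
Productions for S:
  S → y S: FIRST = { 'y' }
  S → e y L: FIRST = { 'e' }
T has only one production, so no FIRST/FIRST conflict is possible there.

All alternatives of each non-terminal have pairwise disjoint FIRST sets.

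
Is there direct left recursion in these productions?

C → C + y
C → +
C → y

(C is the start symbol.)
Yes, C is left-recursive

Direct left recursion occurs when N → N α for some non-terminal N (the right-hand side begins with the left-hand side itself).

C → C + y: LEFT RECURSIVE (starts with C)
C → +: starts with '+'
C → y: starts with y

The grammar has direct left recursion on: C.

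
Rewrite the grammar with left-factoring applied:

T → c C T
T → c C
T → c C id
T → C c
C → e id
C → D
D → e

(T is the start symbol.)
T → c C T'
T' → T
T' → ε
T' → id
T → C c
C → e id
C → D
D → e

Left-factoring transforms A → αβ₁ | αβ₂ into A → αA' and A' → β₁ | β₂
(α is the longest common prefix among the alternatives). Repeat until
no nonterminal has two alternatives with a common prefix.

Round 1: T has alternatives sharing prefix 'c C'. Introduce T': T → c C T'
  Add: T' → T
  Add: T' → ε
  Add: T' → id

No remaining common prefixes — done.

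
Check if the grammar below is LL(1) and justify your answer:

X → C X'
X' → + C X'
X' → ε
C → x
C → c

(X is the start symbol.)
Yes, the grammar is LL(1).

Relevant sets:
  FOLLOW(X') = { $ }

For X':
  PREDICT(X' → '+' C X') = { '+' }
  PREDICT(X' → ε) = { $ }
For C:
  PREDICT(C → x) = { 'x' }
  PREDICT(C → c) = { 'c' }
X has a single production, so nothing to check there.

All predict sets are disjoint. The grammar IS LL(1).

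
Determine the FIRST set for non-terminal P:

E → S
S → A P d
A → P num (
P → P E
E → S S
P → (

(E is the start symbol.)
From P → P E:
  - P is the symbol being defined: contributes nothing new
    P is not nullable, so stop
From P → (:
  - '(' is a terminal: add '(' and stop

Collecting: FIRST(P) = { '(' }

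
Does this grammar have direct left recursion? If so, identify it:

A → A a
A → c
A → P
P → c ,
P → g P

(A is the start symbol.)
Direct left recursion occurs when N → N α for some non-terminal N (the right-hand side begins with the left-hand side itself).

A → A a: LEFT RECURSIVE (starts with A)
A → c: starts with c
A → P: starts with P
P → c ,: starts with c
P → g P: starts with g

The grammar has direct left recursion on: A.

Answer: Yes, A is left-recursive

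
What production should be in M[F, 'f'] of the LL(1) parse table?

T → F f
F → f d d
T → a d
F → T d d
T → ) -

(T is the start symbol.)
To find M[F, 'f'], we find productions for F where 'f' is in the predict set (PREDICT(N → α) = (FIRST(α) \ {ε}) ∪ (FOLLOW(N) if α ⇒* ε)).

Relevant sets:
  FIRST(T) = { ')', 'a', 'f' }

F → f d d: PREDICT = { 'f' }
  'f' is in predict set, so this production goes in M[F, 'f']
F → T d d: PREDICT = { ')', 'a', 'f' }
  'f' is in predict set, so this production goes in M[F, 'f']

M[F, 'f'] = F → f d d, F → T d d  (a multiply-defined cell — the grammar is not LL(1))

Answer: F → f d d, F → T d d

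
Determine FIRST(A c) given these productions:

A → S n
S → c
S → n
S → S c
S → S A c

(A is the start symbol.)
FIRST sets of the non-terminals involved (from the grammar, by fixed-point iteration):
  FIRST(A) = { 'c', 'n' }

To compute FIRST(A c), process the symbols left to right:
Symbol A is a non-terminal. Add FIRST(A) \ {ε} = { 'c', 'n' }
A is not nullable (ε ∉ FIRST(A)), so stop here.
FIRST(A c) = { 'c', 'n' }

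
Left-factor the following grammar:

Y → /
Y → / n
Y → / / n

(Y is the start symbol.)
Y → / Y'
Y' → ε
Y' → n
Y' → / n

Left-factoring transforms A → αβ₁ | αβ₂ into A → αA' and A' → β₁ | β₂
(α is the longest common prefix among the alternatives). Repeat until
no nonterminal has two alternatives with a common prefix.

Round 1: Y has alternatives sharing prefix '/'. Introduce Y': Y → / Y'
  Add: Y' → ε
  Add: Y' → n
  Add: Y' → / n

No remaining common prefixes — done.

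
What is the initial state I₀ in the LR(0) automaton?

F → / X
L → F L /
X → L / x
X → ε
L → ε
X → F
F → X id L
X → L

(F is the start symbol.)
First, augment the grammar with F' → F
I₀ = CLOSURE({ [F' → . F] }):
  [F' → . F] has the dot before F: add [F → . / X], [F → . X id L]
  [F → . X id L] has the dot before X: add [X → . L / x], [X → .], [X → . F], [X → . L]
  [X → . L / x] has the dot before L: add [L → . F L /], [L → .]
No further items can be added.

I₀ = { [F → . / X], [F → . X id L], [F' → . F], [L → . F L /], [L → .], [X → . F], [X → . L / x], [X → . L], [X → .] }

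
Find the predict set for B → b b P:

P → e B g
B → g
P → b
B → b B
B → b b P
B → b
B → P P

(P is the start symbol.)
{ 'b' }

PREDICT(B → b b P) = (FIRST(RHS) \ {ε}) ∪ (FOLLOW(B) if ε ∈ FIRST(RHS), i.e. RHS ⇒* ε)
FIRST(b b P) = { 'b' }
ε ∉ FIRST(b b P), so FOLLOW(B) is not added.
PREDICT(B → b b P) = { 'b' }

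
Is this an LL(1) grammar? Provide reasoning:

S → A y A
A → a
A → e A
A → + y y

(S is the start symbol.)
Yes, the grammar is LL(1).

A grammar is LL(1) if for each non-terminal N with multiple productions, the predict sets of those productions are pairwise disjoint, where PREDICT(N → α) = (FIRST(α) \ {ε}) ∪ (FOLLOW(N) if α ⇒* ε).

For A:
  PREDICT(A → a) = { 'a' }
  PREDICT(A → e A) = { 'e' }
  PREDICT(A → '+' y y) = { '+' }
S has a single production, so nothing to check there.

All predict sets are disjoint. The grammar IS LL(1).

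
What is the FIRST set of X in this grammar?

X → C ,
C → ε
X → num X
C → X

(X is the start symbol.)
To compute FIRST(X), examine every production with X on the left-hand side, reading each right-hand side left to right until a non-nullable symbol is reached.

FIRST sets of the other non-terminals involved (by the same procedure, iterated to a fixed point):
  FIRST(C) = { ',', 'num', ε }

From X → C ,:
  - C is a non-terminal: add FIRST(C) \ {ε} = { ',', 'num' }
    C is nullable, so continue to the next symbol
  - ',' is a terminal: add ',' and stop
From X → num X:
  - num is a terminal: add 'num' and stop

Collecting: FIRST(X) = { ',', 'num' }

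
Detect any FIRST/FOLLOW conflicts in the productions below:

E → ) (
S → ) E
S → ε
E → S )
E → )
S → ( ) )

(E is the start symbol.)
A FIRST/FOLLOW conflict occurs when a non-terminal N has a nullable alternative N → β (β ⇒* ε) and another alternative N → α with FIRST(α) ∩ FOLLOW(N) ≠ ∅: on such a lookahead the parser cannot decide between expanding α and letting N vanish via β.

Nullable non-terminals: S.

S: nullable alternative(s) S → ε; FOLLOW(S) = { ')' }
  S → ) E: FIRST \ {ε} = { ')' } — overlaps FOLLOW(S) on { ')' }: CONFLICT
  S → ε: FIRST \ {ε} = { } — this is the only nullable alternative, skip
  S → ( ) ): FIRST \ {ε} = { '(' } — disjoint from FOLLOW(S)

E has no nullable alternative, so no FIRST/FOLLOW check is needed there.

So the grammar has 1 FIRST/FOLLOW conflict (marked CONFLICT above).

Answer: Yes. S → ')' E with FOLLOW(S) on { ')' }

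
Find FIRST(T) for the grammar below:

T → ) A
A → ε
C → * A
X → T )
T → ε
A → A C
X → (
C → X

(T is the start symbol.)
{ ')', ε }

From T → ) A:
  - ')' is a terminal: add ')' and stop
From T → ε:
  - ε-production, so ε ∈ FIRST(T)

Collecting: FIRST(T) = { ')', ε }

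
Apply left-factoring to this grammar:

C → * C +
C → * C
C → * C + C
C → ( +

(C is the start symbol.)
C → * C C'
C' → + C''
C'' → ε
C'' → C
C' → ε
C → ( +

Left-factoring transforms A → αβ₁ | αβ₂ into A → αA' and A' → β₁ | β₂
(α is the longest common prefix among the alternatives). Repeat until
no nonterminal has two alternatives with a common prefix.

Round 1: C has alternatives sharing prefix '* C'. Introduce C': C → * C C'
  Add: C' → +
  Add: C' → ε
  Add: C' → + C

Round 2: C' has alternatives sharing prefix '+'. Introduce C'': C' → + C''
  Add: C'' → ε
  Add: C'' → C

No remaining common prefixes — done.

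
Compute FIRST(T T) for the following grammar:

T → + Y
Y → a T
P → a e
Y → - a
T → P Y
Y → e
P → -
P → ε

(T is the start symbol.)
{ '+', '-', 'a', 'e' }

FIRST sets of the non-terminals involved (from the grammar, by fixed-point iteration):
  FIRST(T) = { '+', '-', 'a', 'e' }

To compute FIRST(T T), process the symbols left to right:
Symbol T is a non-terminal. Add FIRST(T) \ {ε} = { '+', '-', 'a', 'e' }
T is not nullable (ε ∉ FIRST(T)), so stop here.
FIRST(T T) = { '+', '-', 'a', 'e' }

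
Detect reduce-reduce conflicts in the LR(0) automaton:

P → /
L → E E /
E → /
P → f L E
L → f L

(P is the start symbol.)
No reduce-reduce conflicts

A reduce-reduce conflict occurs when an LR(0) state has two complete items [A → α .] and [B → β .] — both call for a reduction, and with no lookahead the parser cannot choose between them.

Augment with P' → P and build the canonical LR(0) collection (I0 = CLOSURE({[P' → . P]}), then GOTO on every symbol after a dot until no new states appear). It has 12 states:
  I0: { [P → . /], [P → . f L E], [P' → . P] }  — shift
  I1: { [P → / .] }  — reduce
  I2: { [P' → P .] }  — accept
  I3: { [E → . /], [L → . E E /], [L → . f L], [P → f . L E] }  — shift
  I4: { [E → / .] }  — reduce
  I5: { [E → . /], [L → E . E /] }  — shift
  I6: { [E → . /], [P → f L . E] }  — shift
  I7: { [E → . /], [L → . E E /], [L → . f L], [L → f . L] }  — shift
  I8: { [L → f L .] }  — reduce
  I9: { [P → f L E .] }  — reduce
  I10: { [L → E E . /] }  — shift
  I11: { [L → E E / .] }  — reduce

No state contains more than one complete item.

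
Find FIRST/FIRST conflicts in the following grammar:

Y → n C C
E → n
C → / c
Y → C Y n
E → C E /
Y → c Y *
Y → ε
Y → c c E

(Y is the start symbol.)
Yes. Y → c Y '*' / Y → c c E on { 'c' }

FIRST sets of the non-terminals at (or reachable through a nullable prefix from) the front of some alternative:
  FIRST(C) = { '/' }

Productions for Y:
  Y → n C C: FIRST = { 'n' }
  Y → C Y n: FIRST = { '/' }
  Y → c Y *: FIRST = { 'c' }
  Y → ε: FIRST = { ε }
  Y → c c E: FIRST = { 'c' }
Productions for E:
  E → n: FIRST = { 'n' }
  E → C E /: FIRST = { '/' }
C has only one production, so no FIRST/FIRST conflict is possible there.

Conflict for Y: Y → c Y * and Y → c c E
  Overlap: { 'c' }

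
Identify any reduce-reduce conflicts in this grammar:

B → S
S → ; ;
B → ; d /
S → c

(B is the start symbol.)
No reduce-reduce conflicts

Augment with B' → B and build the canonical LR(0) collection (I0 = CLOSURE({[B' → . B]}), then GOTO on every symbol after a dot until no new states appear). It has 8 states:
  I0: { [B → . ; d /], [B → . S], [B' → . B], [S → . ; ;], [S → . c] }  — shift
  I1: { [B → ; . d /], [S → ; . ;] }  — shift
  I2: { [B' → B .] }  — accept
  I3: { [B → S .] }  — reduce
  I4: { [S → c .] }  — reduce
  I5: { [S → ; ; .] }  — reduce
  I6: { [B → ; d . /] }  — shift
  I7: { [B → ; d / .] }  — reduce

No state contains more than one complete item.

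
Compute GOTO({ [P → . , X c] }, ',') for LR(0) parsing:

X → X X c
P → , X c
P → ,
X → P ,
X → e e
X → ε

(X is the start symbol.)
GOTO(I, ',') = CLOSURE({ [A → αX.β] : [A → α.Xβ] ∈ I, X = ',' })

Items with dot before ',', with the dot advanced:
  [P → . , X c] → [P → , . X c]
Closure of the advanced items:
  [P → , . X c] has the dot before X: add [X → . X X c], [X → . P ,], [X → . e e], [X → .]
  [X → . P ,] has the dot before P: add [P → . , X c], [P → . ,]

GOTO = { [P → , . X c], [P → . , X c], [P → . ,], [X → . P ,], [X → . X X c], [X → . e e], [X → .] }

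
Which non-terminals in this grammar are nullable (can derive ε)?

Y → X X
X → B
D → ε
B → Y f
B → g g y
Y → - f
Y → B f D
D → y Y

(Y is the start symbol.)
{ 'D' }

ε-productions: D → ε
So D is immediately nullable.
No further non-terminal can be added: every production for the remaining non-terminals contains a terminal or a non-nullable non-terminal.
Nullable = { 'D' }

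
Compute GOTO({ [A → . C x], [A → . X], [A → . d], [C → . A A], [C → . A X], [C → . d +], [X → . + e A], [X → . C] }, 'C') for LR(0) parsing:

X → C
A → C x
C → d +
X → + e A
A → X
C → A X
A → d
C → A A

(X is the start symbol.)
{ [A → C . x], [X → C .] }

GOTO(I, 'C') = CLOSURE({ [A → αX.β] : [A → α.Xβ] ∈ I, X = 'C' })

Items with dot before 'C', with the dot advanced:
  [A → . C x] → [A → C . x]
  [X → . C] → [X → C .]
Closure adds nothing (no advanced item has the dot before a non-terminal).

GOTO = { [A → C . x], [X → C .] }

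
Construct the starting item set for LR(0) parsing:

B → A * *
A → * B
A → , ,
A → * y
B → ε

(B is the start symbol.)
{ [A → . * B], [A → . * y], [A → . , ,], [B → . A * *], [B → .], [B' → . B] }

First, augment the grammar with B' → B
I₀ = CLOSURE({ [B' → . B] }):
  [B' → . B] has the dot before B: add [B → . A * *], [B → .]
  [B → . A * *] has the dot before A: add [A → . * B], [A → . , ,], [A → . * y]
No further items can be added.

I₀ = { [A → . * B], [A → . * y], [A → . , ,], [B → . A * *], [B → .], [B' → . B] }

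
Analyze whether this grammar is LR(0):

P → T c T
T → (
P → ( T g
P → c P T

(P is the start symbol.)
A grammar is LR(0) if no state in the canonical LR(0) collection has:
  - both a shift item (dot before a terminal) and a complete item (shift-reduce conflict), or
  - two or more complete items (reduce-reduce conflict; the accept item [P' → P .] counts as a complete item here).

Augment with P' → P and build the canonical LR(0) collection (I0 = CLOSURE({[P' → . P]}), then GOTO on every symbol after a dot until no new states appear). It has 12 states:
  I0: { [P → . ( T g], [P → . T c T], [P → . c P T], [P' → . P], [T → . (] }  — shift
  I1: { [P → ( . T g], [T → ( .], [T → . (] }  — shift, reduce
  I2: { [P' → P .] }  — accept
  I3: { [P → T . c T] }  — shift
  I4: { [P → . ( T g], [P → . T c T], [P → . c P T], [P → c . P T], [T → . (] }  — shift
  I5: { [P → c P . T], [T → . (] }  — shift
  I6: { [T → ( .] }  — reduce
  I7: { [P → c P T .] }  — reduce
  I8: { [P → T c . T], [T → . (] }  — shift
  I9: { [P → T c T .] }  — reduce
  I10: { [P → ( T . g] }  — shift
  I11: { [P → ( T g .] }  — reduce

Conflict in state I1:
  Shift-reduce conflict between [T → ( .] and [T → . (]
So the grammar is NOT LR(0).

Answer: No. Shift-reduce conflict between [T → ( .] and [T → . (]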